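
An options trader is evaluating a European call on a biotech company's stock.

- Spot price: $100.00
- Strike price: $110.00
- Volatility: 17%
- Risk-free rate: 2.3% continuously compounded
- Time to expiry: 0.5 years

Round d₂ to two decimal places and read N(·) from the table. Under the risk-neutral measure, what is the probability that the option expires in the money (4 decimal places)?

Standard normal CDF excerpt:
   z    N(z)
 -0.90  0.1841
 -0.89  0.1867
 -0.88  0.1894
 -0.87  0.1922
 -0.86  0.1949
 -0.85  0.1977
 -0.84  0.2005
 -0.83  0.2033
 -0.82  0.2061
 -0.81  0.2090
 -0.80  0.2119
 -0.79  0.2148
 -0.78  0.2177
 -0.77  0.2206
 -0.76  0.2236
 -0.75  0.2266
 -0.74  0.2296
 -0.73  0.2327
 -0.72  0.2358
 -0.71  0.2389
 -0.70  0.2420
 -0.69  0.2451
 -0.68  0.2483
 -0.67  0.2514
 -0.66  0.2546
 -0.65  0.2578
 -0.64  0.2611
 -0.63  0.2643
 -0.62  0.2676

0.2236

T = 0.5;  σ√T = 0.1202
d₁ = [ln(100/110) + (0.023 + ½·0.17²)·0.5] / (σ√T) = (-0.0953 + 0.0187) / 0.1202 = -0.6371 → -0.64
d₂ = -0.6371 − 0.1202 = -0.7573 → -0.76
Risk-neutral Pr[S_T > K] = N(d₂) = N(-0.76) = 0.2236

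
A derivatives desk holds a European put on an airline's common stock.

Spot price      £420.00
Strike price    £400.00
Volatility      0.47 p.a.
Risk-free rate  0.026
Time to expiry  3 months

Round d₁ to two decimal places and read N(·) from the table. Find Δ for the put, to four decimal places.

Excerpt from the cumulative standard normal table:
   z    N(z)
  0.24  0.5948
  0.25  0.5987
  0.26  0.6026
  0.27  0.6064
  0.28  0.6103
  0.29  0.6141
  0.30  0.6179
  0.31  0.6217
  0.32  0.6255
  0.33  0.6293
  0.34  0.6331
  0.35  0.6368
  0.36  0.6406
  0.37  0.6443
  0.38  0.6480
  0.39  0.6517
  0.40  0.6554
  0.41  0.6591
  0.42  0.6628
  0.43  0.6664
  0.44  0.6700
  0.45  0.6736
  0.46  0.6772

σ√T = 0.47 × 0.5000 = 0.2350
ln(S/K) + (r + σ²/2)T = ln(420/400) + (0.026 + 0.47²/2)·0.25 = 0.0488 + 0.0341 = 0.0829
d₁ = 0.0829 / 0.2350 = 0.3528 which rounds to 0.35
N(d₁) = N(0.35) = 0.6368
Δ_put = N(d₁) − 1 = 0.6368 − 1 = -0.3632

-0.3632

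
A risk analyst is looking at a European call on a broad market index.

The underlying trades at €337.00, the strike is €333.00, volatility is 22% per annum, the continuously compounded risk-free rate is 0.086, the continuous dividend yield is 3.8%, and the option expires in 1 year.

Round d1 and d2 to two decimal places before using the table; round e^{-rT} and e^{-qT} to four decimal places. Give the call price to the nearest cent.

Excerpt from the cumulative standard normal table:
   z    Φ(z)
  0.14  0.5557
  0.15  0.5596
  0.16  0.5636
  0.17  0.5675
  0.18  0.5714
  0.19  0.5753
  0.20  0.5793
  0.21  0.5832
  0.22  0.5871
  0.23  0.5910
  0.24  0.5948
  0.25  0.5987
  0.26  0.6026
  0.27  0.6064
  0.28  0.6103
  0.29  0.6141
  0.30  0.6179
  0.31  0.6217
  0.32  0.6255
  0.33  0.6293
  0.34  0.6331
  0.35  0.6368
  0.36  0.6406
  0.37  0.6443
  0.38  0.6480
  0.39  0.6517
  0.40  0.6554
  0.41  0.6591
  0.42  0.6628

€38.02

σ√T = 0.22 × 1.0000 = 0.2200
d₁ = [ln(337/333) + (0.086 − 0.038 + ½·0.22²)·1] / (σ√T) = (0.0119 + 0.0722) / 0.2200 = 0.3825 ⇒ 0.38
d₂ = 0.3825 − 0.2200 = 0.1625 ⇒ 0.16
exp(−qT) = exp(−0.038·1) = 0.9627;  exp(−rT) = exp(−0.086·1) = 0.9176
C = 337·0.9627·N(0.38) − 333·0.9176·N(0.16) = 337·0.9627·0.6480 − 333·0.9176·0.5636 = 210.2306 − 172.2141 = 38.0165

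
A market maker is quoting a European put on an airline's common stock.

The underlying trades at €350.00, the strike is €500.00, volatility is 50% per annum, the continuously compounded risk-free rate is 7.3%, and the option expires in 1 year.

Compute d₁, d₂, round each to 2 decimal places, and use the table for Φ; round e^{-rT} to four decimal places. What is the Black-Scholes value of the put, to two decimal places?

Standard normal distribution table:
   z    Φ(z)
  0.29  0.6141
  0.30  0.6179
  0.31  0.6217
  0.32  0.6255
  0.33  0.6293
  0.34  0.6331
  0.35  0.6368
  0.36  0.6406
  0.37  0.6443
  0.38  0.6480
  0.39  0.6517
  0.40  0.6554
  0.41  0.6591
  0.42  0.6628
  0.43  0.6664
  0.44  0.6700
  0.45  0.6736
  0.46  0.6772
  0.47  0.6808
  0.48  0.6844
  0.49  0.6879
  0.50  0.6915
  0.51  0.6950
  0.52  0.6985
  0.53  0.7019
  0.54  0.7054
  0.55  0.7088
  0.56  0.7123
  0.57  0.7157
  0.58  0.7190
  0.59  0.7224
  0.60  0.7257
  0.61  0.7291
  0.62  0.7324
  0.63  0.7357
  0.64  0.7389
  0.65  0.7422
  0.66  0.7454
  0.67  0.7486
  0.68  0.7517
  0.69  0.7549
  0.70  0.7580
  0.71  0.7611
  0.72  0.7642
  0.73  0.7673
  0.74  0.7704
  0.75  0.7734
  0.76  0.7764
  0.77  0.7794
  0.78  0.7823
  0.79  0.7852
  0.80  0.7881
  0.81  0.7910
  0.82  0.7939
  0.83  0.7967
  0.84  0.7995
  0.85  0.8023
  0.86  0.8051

€150.08

σ√T = 0.5·√1 = 0.5000
d₁ = [ln(350/500) + (0.073 + 0.5²/2)·1] / 0.5000 = [-0.3567 + 0.1980] / 0.5000 = -0.3173 → -0.32
d₂ = d₁ − σ√T = -0.3173 − 0.5000 = -0.8173 → -0.82
exp(−rT) = exp(−0.073·1) = 0.9296
P = 500·0.9296·N(0.82) − 350·N(0.32) = 500·0.9296·0.7939 − 350·0.6255 = 369.0047 − 218.9250 = 150.0797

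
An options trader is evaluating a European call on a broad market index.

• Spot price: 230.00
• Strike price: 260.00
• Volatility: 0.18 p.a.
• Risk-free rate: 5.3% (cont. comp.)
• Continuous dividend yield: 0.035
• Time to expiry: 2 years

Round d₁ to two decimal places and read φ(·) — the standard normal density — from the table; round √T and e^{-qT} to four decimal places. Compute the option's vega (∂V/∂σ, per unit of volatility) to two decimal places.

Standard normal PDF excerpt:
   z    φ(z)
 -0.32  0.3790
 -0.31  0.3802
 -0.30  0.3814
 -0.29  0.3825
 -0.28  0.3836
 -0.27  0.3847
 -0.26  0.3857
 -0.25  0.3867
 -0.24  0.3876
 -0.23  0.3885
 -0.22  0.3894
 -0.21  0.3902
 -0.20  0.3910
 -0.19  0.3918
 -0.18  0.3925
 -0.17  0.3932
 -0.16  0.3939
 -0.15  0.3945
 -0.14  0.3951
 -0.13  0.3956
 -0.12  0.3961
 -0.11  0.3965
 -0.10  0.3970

118.34

σ√T = 0.18 × 1.4142 = 0.2546
d₁ = [ln(230/260) + (0.053 − 0.035 + ½·0.18²)·2] / (σ√T) = (-0.1226 + 0.0684) / 0.2546 = -0.2129 ≈ -0.21
√T = √2 = 1.4142
φ(d₁) = φ(-0.21) = 0.3902
exp(−qT) = exp(−0.035·2) = 0.9324
vega = S·exp(−qT)·φ(d₁)·√T = 230·0.9324·0.3902·1.4142 = 118.3391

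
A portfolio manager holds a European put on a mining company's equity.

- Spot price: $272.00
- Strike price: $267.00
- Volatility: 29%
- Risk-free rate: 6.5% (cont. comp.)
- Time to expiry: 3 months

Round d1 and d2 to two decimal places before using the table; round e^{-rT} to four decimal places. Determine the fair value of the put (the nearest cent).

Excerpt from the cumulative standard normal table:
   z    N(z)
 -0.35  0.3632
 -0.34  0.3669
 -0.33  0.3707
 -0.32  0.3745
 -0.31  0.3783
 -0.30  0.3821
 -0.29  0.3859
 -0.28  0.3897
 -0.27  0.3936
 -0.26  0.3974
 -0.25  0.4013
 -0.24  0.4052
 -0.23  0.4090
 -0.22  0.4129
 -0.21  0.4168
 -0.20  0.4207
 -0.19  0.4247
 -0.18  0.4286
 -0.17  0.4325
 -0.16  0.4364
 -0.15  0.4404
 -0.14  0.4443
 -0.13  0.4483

σ√T = 0.29·√0.25 = 0.1450
d₁ = [ln(272/267) + (0.065 + 0.29²/2)·0.25] / 0.1450 = [0.0186 + 0.0268] / 0.1450 = 0.3125 which rounds to 0.31
d₂ = d₁ − σ√T = 0.3125 − 0.1450 = 0.1675 which rounds to 0.17
e^(−rT) = e^(−0.065·0.25) = 0.9839
N(−d₂) = N(-0.17) = 0.4325;  N(−d₁) = N(-0.31) = 0.3783
P = 267·0.9839·0.4325 − 272·0.3783 = 113.6183 − 102.8976 = 10.7207

$10.72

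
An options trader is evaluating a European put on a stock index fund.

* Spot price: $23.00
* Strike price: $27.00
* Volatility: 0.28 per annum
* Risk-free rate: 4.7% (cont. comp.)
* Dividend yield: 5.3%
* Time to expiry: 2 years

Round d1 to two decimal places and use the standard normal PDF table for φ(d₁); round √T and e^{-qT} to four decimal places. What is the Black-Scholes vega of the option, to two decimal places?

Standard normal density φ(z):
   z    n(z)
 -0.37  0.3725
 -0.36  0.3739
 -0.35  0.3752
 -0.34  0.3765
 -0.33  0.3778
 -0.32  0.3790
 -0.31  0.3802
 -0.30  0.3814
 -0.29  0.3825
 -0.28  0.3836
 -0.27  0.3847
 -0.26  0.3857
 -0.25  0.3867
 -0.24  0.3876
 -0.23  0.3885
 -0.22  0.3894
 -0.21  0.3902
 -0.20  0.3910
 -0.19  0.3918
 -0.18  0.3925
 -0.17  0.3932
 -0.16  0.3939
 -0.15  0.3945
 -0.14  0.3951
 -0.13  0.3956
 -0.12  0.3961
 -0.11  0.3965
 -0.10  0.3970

T = 2;  σ√T = 0.3960
d₁ = [ln(23/27) + (0.047 − 0.053 + 0.28²/2)·2] / 0.3960 = [-0.1603 + 0.0664] / 0.3960 = -0.2372 → -0.24
√T = √2 = 1.4142
φ(d₁) = φ(-0.24) = 0.3876
exp(−qT) = exp(−0.053·2) = 0.8994
vega = S·exp(−qT)·φ(d₁)·√T = 23·0.8994·0.3876·1.4142 = 11.3390
(The call has the same vega.)

11.34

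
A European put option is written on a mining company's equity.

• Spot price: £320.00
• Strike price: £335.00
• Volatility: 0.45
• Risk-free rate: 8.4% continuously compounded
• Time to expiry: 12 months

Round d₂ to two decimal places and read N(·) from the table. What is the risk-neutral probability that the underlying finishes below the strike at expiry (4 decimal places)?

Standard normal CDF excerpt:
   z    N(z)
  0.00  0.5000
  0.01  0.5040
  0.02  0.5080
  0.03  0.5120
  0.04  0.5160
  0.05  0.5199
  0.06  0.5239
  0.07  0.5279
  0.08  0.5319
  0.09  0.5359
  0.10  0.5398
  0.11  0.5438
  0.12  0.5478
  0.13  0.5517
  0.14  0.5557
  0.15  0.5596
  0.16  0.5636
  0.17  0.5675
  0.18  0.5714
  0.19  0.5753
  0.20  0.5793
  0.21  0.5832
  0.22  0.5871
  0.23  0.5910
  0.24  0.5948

0.5557

T = 1;  σ√T = 0.4500
ln(S/K) + (r + σ²/2)T = ln(320/335) + (0.084 + 0.45²/2)·1 = -0.0458 + 0.1853 = 0.1394
d₁ = 0.1394 / 0.4500 = 0.3099 which rounds to 0.31
d₂ = d₁ − σ√T = 0.3099 − 0.4500 = -0.1401 which rounds to -0.14
Pr(exercise) under Q = N(−d₂) = N(0.14) = 0.5557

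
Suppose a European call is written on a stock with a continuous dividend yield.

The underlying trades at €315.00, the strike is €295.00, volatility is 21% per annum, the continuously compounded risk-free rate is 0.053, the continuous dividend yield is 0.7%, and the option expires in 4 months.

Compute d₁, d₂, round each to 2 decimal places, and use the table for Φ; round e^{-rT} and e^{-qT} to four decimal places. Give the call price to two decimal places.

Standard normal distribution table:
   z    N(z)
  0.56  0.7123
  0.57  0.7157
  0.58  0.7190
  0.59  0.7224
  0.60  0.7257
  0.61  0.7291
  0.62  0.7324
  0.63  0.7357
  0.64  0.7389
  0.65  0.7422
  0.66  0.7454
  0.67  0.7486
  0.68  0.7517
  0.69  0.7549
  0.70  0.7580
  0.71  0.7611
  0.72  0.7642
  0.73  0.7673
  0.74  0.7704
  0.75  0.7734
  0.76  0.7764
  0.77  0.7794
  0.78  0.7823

σ√T = 0.21 × 0.5774 = 0.1212
ln(S/K) + (r − q + σ²/2)T = ln(315/295) + (0.053 − 0.007 + 0.21²/2)·0.3333 = 0.0656 + 0.0227 = 0.0883
d₁ = 0.0883 / 0.1212 = 0.7281 ⇒ 0.73
d₂ = d₁ − σ√T = 0.7281 − 0.1212 = 0.6069 ⇒ 0.61
exp(−qT) = exp(−0.007·0.3333) = 0.9977;  exp(−rT) = exp(−0.053·0.3333) = 0.9825
N(d₁) = N(0.73) = 0.7673;  N(d₂) = N(0.61) = 0.7291
C = 315·0.9977·0.7673 − 295·0.9825·0.7291 = 241.1436 − 211.3205 = 29.8231

€29.82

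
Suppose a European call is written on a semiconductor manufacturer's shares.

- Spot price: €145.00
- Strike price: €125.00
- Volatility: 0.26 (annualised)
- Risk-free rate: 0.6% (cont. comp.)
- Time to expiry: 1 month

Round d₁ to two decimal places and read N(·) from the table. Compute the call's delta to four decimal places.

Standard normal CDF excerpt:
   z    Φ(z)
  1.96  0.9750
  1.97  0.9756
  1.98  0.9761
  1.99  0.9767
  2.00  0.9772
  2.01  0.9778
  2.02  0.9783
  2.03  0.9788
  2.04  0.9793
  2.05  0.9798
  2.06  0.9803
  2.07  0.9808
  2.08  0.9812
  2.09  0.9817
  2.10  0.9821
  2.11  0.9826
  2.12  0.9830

σ√T = 0.26·√0.08333 = 0.0751
d₁ = [ln(145/125) + (0.006 + 0.26²/2)·0.08333] / 0.0751 = [0.1484 + 0.0033] / 0.0751 = 2.0217 which rounds to 2.02
N(d₁) = N(2.02) = 0.9783
Δ_call = N(d₁) = 0.9783

0.9783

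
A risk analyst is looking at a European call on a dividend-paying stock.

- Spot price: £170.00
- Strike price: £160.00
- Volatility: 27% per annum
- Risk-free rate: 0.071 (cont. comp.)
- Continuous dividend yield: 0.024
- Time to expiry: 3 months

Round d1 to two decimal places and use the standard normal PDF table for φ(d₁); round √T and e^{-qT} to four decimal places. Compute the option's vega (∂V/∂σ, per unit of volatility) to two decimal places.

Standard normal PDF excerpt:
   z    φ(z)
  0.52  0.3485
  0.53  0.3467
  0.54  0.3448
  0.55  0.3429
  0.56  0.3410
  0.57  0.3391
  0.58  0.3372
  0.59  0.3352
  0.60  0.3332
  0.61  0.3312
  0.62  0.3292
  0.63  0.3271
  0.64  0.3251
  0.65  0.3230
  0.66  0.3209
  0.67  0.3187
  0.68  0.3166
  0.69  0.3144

σ√T = 0.27 × 0.5000 = 0.1350
d₁ = [ln(170/160) + (0.071 − 0.024 + 0.27²/2)·0.25] / 0.1350 = [0.0606 + 0.0209] / 0.1350 = 0.6036 ≈ 0.60
√T = √0.25 = 0.5000
φ(d₁) = φ(0.60) = 0.3332
e^(−qT) = e^(−0.024·0.25) = 0.9940
vega = S·e^(−qT)·φ(d₁)·√T = 170·0.9940·0.3332·0.5000 = 28.1521

28.15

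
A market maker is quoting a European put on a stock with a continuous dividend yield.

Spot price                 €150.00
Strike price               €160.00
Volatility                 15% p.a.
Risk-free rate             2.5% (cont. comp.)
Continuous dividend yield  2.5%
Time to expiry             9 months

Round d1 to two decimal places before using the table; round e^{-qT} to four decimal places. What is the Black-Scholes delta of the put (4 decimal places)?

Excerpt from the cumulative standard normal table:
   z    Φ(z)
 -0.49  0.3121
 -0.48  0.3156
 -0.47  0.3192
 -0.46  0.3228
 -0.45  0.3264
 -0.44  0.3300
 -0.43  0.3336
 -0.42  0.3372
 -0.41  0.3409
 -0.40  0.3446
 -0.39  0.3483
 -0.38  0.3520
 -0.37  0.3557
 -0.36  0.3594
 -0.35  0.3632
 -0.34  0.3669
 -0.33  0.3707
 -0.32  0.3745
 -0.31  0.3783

-0.6540

σ√T = 0.15 × 0.8660 = 0.1299
d₁ = [ln(150/160) + (0.025 − 0.025 + 0.15²/2)·0.75] / 0.1299 = [-0.0645 + 0.0084] / 0.1299 = -0.4319 ≈ -0.43
N(d₁) = N(-0.43) = 0.3336
Δ_put = exp(−qT)·(N(d₁) − 1) = 0.9814·(0.3336 − 1) = -0.6540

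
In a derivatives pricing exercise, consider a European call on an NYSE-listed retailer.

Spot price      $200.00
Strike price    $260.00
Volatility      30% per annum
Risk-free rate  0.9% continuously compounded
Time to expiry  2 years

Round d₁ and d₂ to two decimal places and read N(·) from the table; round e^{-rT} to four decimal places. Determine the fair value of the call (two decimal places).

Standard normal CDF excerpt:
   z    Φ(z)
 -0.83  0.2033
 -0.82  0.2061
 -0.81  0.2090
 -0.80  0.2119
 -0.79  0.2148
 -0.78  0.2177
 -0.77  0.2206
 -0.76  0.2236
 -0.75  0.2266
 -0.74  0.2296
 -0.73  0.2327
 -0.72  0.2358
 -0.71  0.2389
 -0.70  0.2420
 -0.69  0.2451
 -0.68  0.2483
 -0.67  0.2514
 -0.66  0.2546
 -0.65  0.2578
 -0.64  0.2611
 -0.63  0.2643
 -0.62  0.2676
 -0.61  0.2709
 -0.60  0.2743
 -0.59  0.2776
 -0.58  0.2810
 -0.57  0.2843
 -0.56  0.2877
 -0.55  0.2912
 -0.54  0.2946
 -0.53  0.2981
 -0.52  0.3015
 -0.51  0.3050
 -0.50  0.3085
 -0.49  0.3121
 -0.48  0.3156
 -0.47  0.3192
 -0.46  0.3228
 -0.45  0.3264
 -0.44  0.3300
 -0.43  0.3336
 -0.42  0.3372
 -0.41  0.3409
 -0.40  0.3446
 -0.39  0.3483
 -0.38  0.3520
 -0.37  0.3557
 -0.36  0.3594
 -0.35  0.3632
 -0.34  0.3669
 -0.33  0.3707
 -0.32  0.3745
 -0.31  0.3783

σ√T = 0.3·√2 = 0.4243
d₁ = [ln(200/260) + (0.009 + 0.3²/2)·2] / 0.4243 = [-0.2624 + 0.1080] / 0.4243 = -0.3638 which rounds to -0.36
d₂ = d₁ − σ√T = -0.3638 − 0.4243 = -0.7881 which rounds to -0.79
e^(−rT) = e^(−0.009·2) = 0.9822
N(d₁) = N(-0.36) = 0.3594;  N(d₂) = N(-0.79) = 0.2148
C = 200·0.3594 − 260·0.9822·0.2148 = 71.8800 − 54.8539 = 17.0261

$17.03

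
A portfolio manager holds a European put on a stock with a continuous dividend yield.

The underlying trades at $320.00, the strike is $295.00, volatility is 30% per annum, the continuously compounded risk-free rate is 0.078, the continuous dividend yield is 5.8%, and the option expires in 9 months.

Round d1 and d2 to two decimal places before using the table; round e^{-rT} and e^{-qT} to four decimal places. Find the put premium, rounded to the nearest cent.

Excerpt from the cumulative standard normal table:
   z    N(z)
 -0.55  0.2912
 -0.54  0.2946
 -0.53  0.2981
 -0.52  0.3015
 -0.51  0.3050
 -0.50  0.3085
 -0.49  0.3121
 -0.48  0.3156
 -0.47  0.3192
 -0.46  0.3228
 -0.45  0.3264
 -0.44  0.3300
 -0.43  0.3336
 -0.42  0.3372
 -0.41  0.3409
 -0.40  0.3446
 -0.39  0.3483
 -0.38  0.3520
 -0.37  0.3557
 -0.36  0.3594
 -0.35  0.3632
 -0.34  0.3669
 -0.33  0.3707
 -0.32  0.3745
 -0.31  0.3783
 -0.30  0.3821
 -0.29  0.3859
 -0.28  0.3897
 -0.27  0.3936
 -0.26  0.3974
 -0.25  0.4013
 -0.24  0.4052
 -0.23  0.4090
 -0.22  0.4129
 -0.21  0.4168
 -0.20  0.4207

$18.23

σ√T = 0.3 × 0.8660 = 0.2598
d₁ = [ln(320/295) + (0.078 − 0.058 + 0.3²/2)·0.75] / 0.2598 = [0.0813 + 0.0488] / 0.2598 = 0.5007 ≈ 0.50
d₂ = d₁ − σ√T = 0.5007 − 0.2598 = 0.2409 ≈ 0.24
exp(−qT) = exp(−0.058·0.75) = 0.9574;  exp(−rT) = exp(−0.078·0.75) = 0.9432
N(−d₂) = N(-0.24) = 0.4052;  N(−d₁) = N(-0.50) = 0.3085
P = 295·0.9432·0.4052 − 320·0.9574·0.3085 = 112.7445 − 94.5145 = 18.2299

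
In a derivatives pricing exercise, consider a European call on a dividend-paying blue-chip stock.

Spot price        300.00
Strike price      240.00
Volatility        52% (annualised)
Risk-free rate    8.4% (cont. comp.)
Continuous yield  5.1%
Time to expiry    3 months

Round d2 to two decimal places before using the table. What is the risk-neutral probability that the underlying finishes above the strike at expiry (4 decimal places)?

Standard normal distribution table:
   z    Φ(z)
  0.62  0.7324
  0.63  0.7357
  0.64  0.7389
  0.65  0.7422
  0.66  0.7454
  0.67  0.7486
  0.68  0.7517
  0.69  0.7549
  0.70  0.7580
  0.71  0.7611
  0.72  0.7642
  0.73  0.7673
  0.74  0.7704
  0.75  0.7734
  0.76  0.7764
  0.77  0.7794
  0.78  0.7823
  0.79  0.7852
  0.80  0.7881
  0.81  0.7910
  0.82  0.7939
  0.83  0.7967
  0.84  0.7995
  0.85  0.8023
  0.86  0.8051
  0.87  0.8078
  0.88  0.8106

0.7764

σ√T = 0.52 × 0.5000 = 0.2600
d₁ = [ln(300/240) + (0.084 − 0.051 + 0.52²/2)·0.25] / 0.2600 = [0.2231 + 0.0421] / 0.2600 = 1.0200 ⇒ 1.02
d₂ = d₁ − σ√T = 1.0200 − 0.2600 = 0.7600 ⇒ 0.76
Pr(exercise) under Q = N(d₂) = 0.7764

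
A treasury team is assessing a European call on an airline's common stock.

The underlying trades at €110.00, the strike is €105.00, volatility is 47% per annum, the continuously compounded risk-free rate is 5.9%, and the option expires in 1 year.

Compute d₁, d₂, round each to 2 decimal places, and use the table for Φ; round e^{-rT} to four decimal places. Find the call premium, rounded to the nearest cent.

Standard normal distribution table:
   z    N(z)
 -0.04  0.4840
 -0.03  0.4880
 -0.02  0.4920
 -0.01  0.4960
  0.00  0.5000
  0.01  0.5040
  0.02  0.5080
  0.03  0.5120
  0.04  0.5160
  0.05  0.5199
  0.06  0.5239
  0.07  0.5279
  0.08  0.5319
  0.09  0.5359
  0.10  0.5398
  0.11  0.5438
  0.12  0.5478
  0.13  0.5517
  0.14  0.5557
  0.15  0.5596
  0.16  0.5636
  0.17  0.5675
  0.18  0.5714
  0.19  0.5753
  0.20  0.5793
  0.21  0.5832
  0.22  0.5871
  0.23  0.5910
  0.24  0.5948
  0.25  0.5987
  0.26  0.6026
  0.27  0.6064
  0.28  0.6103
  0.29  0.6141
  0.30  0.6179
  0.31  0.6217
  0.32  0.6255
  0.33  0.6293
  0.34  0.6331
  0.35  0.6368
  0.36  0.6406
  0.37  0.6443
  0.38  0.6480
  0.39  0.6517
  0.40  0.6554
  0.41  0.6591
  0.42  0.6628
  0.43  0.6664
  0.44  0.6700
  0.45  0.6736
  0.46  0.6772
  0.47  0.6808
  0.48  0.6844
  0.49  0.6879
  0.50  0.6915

σ√T = 0.47·√1 = 0.4700
d₁ = [ln(110/105) + (0.059 + ½·0.47²)·1] / (σ√T) = (0.0465 + 0.1694) / 0.4700 = 0.4595 ≈ 0.46
d₂ = 0.4595 − 0.4700 = -0.0105 ≈ -0.01
exp(−rT) = exp(−0.059·1) = 0.9427
N(d₁) = N(0.46) = 0.6772;  N(d₂) = N(-0.01) = 0.4960
C = 110·0.6772 − 105·0.9427·0.4960 = 74.4920 − 49.0958 = 25.3962

€25.40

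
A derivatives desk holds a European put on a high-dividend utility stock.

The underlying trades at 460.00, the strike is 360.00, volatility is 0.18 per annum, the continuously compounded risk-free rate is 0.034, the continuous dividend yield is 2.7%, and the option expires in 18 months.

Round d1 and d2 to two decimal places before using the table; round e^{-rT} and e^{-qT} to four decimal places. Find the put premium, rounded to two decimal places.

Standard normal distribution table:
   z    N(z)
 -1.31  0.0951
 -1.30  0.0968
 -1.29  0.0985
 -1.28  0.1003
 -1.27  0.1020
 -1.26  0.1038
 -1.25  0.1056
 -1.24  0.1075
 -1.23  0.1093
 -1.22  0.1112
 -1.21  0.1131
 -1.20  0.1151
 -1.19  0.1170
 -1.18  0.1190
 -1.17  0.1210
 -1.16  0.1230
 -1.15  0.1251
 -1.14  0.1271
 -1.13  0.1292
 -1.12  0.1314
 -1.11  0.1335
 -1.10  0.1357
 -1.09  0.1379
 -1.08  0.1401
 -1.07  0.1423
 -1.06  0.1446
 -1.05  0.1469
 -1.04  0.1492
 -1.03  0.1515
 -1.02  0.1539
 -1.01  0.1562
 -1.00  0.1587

σ√T = 0.18·√1.5 = 0.2205
d₁ = [ln(460/360) + (0.034 − 0.027 + ½·0.18²)·1.5] / (σ√T) = (0.2451 + 0.0348) / 0.2205 = 1.2698 which rounds to 1.27
d₂ = 1.2698 − 0.2205 = 1.0493 which rounds to 1.05
exp(−qT) = exp(−0.027·1.5) = 0.9603;  exp(−rT) = exp(−0.034·1.5) = 0.9503
N(−d₂) = N(-1.05) = 0.1469;  N(−d₁) = N(-1.27) = 0.1020
P = 360·0.9503·0.1469 − 460·0.9603·0.1020 = 50.2557 − 45.0573 = 5.1984

5.20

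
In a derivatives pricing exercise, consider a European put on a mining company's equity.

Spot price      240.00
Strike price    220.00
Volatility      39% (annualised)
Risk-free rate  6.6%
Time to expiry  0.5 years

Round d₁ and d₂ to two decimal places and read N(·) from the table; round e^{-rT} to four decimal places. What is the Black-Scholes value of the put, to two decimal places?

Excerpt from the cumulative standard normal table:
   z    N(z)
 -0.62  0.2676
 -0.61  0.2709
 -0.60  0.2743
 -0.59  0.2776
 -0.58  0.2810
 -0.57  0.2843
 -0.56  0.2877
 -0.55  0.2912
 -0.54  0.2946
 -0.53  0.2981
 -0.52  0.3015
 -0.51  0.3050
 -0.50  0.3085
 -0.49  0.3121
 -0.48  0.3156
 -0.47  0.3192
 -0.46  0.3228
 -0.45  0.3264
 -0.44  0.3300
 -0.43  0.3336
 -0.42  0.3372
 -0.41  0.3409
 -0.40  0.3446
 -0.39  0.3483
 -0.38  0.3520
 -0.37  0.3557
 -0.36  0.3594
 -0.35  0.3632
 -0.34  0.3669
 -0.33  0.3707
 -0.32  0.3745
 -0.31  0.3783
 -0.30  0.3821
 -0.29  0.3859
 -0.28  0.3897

13.10

σ√T = 0.39·√0.5 = 0.2758
d₁ = [ln(240/220) + (0.066 + 0.39²/2)·0.5] / 0.2758 = [0.0870 + 0.0710] / 0.2758 = 0.5731 ⇒ 0.57
d₂ = d₁ − σ√T = 0.5731 − 0.2758 = 0.2973 ⇒ 0.30
e^(−rT) = e^(−0.066·0.5) = 0.9675
P = 220·0.9675·N(-0.30) − 240·N(-0.57) = 220·0.9675·0.3821 − 240·0.2843 = 81.3300 − 68.2320 = 13.0980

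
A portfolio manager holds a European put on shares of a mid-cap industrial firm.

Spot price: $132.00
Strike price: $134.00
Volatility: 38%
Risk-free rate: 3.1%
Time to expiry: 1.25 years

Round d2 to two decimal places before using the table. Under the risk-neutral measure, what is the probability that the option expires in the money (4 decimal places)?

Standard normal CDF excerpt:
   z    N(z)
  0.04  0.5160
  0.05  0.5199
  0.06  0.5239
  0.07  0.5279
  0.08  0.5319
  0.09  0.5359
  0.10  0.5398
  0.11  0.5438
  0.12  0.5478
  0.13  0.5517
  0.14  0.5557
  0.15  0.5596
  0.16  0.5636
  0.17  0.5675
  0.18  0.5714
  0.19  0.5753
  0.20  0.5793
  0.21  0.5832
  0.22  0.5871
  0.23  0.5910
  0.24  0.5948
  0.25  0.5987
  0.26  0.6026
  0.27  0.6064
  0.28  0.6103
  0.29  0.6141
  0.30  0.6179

σ√T = 0.38·√1.25 = 0.4249
ln(S/K) + (r + σ²/2)T = ln(132/134) + (0.031 + 0.38²/2)·1.25 = -0.0150 + 0.1290 = 0.1140
d₁ = 0.1140 / 0.4249 = 0.2682 which rounds to 0.27
d₂ = d₁ − σ√T = 0.2682 − 0.4249 = -0.1566 which rounds to -0.16
Pr(exercise) under Q = N(−d₂) = N(0.16) = 0.5636

0.5636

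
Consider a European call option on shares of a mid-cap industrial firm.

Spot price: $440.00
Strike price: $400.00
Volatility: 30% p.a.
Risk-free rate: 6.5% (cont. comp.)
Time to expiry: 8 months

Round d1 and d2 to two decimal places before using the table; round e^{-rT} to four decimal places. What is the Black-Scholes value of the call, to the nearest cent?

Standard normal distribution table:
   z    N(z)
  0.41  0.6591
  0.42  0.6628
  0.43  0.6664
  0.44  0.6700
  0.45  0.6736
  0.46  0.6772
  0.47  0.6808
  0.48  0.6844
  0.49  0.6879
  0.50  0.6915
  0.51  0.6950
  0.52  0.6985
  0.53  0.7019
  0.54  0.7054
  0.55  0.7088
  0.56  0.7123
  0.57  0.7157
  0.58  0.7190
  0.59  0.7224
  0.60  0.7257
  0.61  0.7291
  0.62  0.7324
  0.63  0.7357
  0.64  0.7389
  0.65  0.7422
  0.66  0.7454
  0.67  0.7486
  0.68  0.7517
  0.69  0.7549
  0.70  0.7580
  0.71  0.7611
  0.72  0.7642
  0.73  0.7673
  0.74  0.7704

$75.52

σ√T = 0.3·√0.6667 = 0.2449
d₁ = [ln(440/400) + (0.065 + ½·0.3²)·0.6667] / (σ√T) = (0.0953 + 0.0733) / 0.2449 = 0.6885 → 0.69
d₂ = 0.6885 − 0.2449 = 0.4435 → 0.44
exp(−rT) = exp(−0.065·0.6667) = 0.9576
N(d₁) = N(0.69) = 0.7549;  N(d₂) = N(0.44) = 0.6700
C = 440·0.7549 − 400·0.9576·0.6700 = 332.1560 − 256.6368 = 75.5192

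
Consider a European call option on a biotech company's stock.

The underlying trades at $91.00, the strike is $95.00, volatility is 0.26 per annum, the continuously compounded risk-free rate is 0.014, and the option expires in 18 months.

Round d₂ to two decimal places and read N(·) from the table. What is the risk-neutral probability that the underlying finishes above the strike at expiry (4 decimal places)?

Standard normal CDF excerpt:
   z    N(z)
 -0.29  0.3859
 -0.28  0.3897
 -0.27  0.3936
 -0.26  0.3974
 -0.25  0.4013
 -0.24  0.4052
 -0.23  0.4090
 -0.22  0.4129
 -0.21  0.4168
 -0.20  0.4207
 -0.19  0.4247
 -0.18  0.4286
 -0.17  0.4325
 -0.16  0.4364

0.4090

T = 1.5;  σ√T = 0.3184
d₁ = [ln(91/95) + (0.014 + 0.26²/2)·1.5] / 0.3184 = [-0.0430 + 0.0717] / 0.3184 = 0.0901 ≈ 0.09
d₂ = d₁ − σ√T = 0.0901 − 0.3184 = -0.2284 ≈ -0.23
Pr(exercise) under Q = N(d₂) = 0.4090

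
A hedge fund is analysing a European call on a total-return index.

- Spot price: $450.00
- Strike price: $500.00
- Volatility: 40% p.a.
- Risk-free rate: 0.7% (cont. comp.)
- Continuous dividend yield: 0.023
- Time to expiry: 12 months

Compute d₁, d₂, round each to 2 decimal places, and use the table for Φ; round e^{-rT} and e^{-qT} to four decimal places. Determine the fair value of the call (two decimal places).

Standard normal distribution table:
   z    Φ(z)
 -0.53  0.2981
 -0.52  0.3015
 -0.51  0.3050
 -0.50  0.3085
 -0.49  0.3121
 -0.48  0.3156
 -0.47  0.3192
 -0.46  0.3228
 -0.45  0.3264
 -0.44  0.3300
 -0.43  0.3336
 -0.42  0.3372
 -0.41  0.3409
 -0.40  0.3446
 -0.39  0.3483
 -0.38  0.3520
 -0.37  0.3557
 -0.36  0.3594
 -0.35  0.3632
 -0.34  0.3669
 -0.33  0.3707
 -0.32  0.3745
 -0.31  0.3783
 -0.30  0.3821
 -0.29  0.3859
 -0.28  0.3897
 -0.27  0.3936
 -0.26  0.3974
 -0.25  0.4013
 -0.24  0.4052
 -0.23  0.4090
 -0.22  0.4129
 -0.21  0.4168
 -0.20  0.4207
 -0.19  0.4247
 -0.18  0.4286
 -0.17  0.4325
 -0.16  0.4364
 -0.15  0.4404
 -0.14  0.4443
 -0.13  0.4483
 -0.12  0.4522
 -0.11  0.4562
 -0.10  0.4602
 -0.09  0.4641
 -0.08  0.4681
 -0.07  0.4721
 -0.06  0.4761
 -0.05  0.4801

σ√T = 0.4 × 1.0000 = 0.4000
d₁ = [ln(450/500) + (0.007 − 0.023 + 0.4²/2)·1] / 0.4000 = [-0.1054 + 0.0640] / 0.4000 = -0.1034 which rounds to -0.10
d₂ = d₁ − σ√T = -0.1034 − 0.4000 = -0.5034 which rounds to -0.50
e^(−qT) = e^(−0.023·1) = 0.9773;  e^(−rT) = e^(−0.007·1) = 0.9930
N(d₁) = N(-0.10) = 0.4602;  N(d₂) = N(-0.50) = 0.3085
C = 450·0.9773·0.4602 − 500·0.9930·0.3085 = 202.3891 − 153.1703 = 49.2188

$49.22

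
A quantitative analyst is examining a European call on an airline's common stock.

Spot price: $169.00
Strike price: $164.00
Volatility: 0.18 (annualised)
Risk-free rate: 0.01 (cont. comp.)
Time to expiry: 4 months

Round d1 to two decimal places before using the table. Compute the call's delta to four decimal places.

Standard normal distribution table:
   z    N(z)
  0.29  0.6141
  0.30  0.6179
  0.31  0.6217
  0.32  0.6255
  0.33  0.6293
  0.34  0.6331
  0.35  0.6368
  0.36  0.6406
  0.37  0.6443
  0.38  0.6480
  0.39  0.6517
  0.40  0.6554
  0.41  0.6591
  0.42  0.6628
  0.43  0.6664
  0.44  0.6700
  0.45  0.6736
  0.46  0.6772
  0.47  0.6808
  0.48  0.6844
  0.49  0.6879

0.6443

σ√T = 0.18 × 0.5774 = 0.1039
d₁ = [ln(169/164) + (0.01 + ½·0.18²)·0.3333] / (σ√T) = (0.0300 + 0.0087) / 0.1039 = 0.3730 ≈ 0.37
N(d₁) = N(0.37) = 0.6443
Δ_call = N(d₁) = 0.6443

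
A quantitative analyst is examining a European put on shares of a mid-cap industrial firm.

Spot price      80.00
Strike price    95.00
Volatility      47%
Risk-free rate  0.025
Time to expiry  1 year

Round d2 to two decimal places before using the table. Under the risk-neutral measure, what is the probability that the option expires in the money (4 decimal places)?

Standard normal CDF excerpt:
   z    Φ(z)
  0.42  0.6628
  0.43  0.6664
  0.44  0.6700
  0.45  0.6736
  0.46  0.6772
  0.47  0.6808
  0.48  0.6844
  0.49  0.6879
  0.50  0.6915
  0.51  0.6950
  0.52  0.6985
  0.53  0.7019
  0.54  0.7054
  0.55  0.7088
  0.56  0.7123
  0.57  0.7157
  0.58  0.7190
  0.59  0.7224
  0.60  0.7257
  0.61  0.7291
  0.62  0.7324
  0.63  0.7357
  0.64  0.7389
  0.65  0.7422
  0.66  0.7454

σ√T = 0.47 × 1.0000 = 0.4700
d₁ = [ln(80/95) + (0.025 + 0.47²/2)·1] / 0.4700 = [-0.1719 + 0.1354] / 0.4700 = -0.0774 → -0.08
d₂ = d₁ − σ√T = -0.0774 − 0.4700 = -0.5474 → -0.55
Pr(exercise) under Q = N(−d₂) = N(0.55) = 0.7088

0.7088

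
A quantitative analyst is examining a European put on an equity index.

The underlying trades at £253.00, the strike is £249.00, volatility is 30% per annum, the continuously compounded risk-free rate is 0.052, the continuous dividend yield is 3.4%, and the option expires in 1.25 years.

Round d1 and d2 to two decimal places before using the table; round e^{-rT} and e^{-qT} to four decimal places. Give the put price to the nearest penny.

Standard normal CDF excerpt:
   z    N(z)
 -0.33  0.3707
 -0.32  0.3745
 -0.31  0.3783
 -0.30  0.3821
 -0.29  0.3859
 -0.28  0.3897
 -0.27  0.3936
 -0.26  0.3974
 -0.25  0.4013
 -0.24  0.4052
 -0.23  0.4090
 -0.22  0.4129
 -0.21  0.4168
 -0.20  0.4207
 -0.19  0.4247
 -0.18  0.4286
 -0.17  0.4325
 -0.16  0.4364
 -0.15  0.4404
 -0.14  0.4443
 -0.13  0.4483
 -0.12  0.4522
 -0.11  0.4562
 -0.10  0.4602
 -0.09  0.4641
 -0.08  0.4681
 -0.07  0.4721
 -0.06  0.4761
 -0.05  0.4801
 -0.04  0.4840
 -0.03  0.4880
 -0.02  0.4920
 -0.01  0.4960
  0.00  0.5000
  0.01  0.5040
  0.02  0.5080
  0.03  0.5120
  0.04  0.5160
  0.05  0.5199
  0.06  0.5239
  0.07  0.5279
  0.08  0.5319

σ√T = 0.3 × 1.1180 = 0.3354
d₁ = [ln(253/249) + (0.052 − 0.034 + 0.3²/2)·1.25] / 0.3354 = [0.0159 + 0.0788] / 0.3354 = 0.2823 ≈ 0.28
d₂ = d₁ − σ√T = 0.2823 − 0.3354 = -0.0531 ≈ -0.05
exp(−qT) = exp(−0.034·1.25) = 0.9584;  exp(−rT) = exp(−0.052·1.25) = 0.9371
P = 249·0.9371·N(0.05) − 253·0.9584·N(-0.28) = 249·0.9371·0.5199 − 253·0.9584·0.3897 = 121.3124 − 94.4926 = 26.8198

£26.82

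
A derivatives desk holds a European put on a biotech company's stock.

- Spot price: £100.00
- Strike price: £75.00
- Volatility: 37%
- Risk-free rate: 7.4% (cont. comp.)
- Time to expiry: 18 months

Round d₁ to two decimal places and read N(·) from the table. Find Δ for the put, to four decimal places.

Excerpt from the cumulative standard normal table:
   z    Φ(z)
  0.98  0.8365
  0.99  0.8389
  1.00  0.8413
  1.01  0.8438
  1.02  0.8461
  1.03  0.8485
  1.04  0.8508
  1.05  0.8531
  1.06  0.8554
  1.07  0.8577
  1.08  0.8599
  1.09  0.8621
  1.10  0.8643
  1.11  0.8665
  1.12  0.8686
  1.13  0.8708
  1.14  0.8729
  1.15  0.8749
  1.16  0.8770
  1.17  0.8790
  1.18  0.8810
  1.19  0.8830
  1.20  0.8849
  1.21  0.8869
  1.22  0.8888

-0.1335

σ√T = 0.37 × 1.2247 = 0.4532
ln(S/K) + (r + σ²/2)T = ln(100/75) + (0.074 + 0.37²/2)·1.5 = 0.2877 + 0.2137 = 0.5014
d₁ = 0.5014 / 0.4532 = 1.1064 ⇒ 1.11
N(d₁) = N(1.11) = 0.8665
Δ_put = N(d₁) − 1 = 0.8665 − 1 = -0.1335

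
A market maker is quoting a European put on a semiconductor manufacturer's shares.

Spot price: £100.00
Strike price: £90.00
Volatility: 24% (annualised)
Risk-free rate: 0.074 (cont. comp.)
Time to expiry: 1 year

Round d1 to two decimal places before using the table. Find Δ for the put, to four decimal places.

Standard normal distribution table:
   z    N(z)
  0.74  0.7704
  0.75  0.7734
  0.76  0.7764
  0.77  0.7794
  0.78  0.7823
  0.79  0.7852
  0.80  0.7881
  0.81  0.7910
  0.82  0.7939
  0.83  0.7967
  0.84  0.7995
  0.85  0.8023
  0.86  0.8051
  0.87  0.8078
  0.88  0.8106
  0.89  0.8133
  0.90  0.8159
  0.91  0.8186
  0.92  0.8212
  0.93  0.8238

T = 1;  σ√T = 0.2400
d₁ = [ln(100/90) + (0.074 + ½·0.24²)·1] / (σ√T) = (0.1054 + 0.1028) / 0.2400 = 0.8673 which rounds to 0.87
N(d₁) = N(0.87) = 0.8078
Δ_put = N(d₁) − 1 = 0.8078 − 1 = -0.1922

-0.1922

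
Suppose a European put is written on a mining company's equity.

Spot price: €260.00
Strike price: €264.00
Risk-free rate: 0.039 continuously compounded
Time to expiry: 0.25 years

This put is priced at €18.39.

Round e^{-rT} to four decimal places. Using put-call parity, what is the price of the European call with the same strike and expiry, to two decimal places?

exp(−rT) = exp(−0.039·0.25) = 0.9903
Put-call parity: C − P = S − K·e^(−rT) = 260 − 264·0.9903 = 260 − 261.4392 = -1.4392
C = P + (C − P) = 18.39 + (-1.4392) = 16.9508

€16.95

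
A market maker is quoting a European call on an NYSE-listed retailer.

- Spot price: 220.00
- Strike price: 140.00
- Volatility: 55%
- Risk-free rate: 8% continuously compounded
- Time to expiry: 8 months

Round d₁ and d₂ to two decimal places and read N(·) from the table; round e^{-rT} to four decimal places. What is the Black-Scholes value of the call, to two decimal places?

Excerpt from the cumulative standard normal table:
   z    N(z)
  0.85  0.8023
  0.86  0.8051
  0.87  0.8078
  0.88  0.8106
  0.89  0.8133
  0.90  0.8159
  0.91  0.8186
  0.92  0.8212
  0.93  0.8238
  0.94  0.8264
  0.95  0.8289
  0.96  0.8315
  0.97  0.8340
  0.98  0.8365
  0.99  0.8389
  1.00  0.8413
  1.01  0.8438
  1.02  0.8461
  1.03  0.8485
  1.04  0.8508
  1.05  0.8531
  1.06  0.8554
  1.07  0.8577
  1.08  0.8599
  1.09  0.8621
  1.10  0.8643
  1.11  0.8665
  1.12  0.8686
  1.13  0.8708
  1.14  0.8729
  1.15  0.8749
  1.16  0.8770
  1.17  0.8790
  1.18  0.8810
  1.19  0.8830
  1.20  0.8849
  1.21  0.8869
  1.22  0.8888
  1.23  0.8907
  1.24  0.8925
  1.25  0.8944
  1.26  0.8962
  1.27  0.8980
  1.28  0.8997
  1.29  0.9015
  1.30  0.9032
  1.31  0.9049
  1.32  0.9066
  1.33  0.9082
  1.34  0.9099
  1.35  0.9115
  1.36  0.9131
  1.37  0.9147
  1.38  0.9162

92.23

σ√T = 0.55·√0.6667 = 0.4491
d₁ = [ln(220/140) + (0.08 + ½·0.55²)·0.6667] / (σ√T) = (0.4520 + 0.1542) / 0.4491 = 1.3498 which rounds to 1.35
d₂ = 1.3498 − 0.4491 = 0.9007 which rounds to 0.90
exp(−rT) = exp(−0.08·0.6667) = 0.9481
C = 220·N(1.35) − 140·0.9481·N(0.90) = 220·0.9115 − 140·0.9481·0.8159 = 200.5300 − 108.2977 = 92.2323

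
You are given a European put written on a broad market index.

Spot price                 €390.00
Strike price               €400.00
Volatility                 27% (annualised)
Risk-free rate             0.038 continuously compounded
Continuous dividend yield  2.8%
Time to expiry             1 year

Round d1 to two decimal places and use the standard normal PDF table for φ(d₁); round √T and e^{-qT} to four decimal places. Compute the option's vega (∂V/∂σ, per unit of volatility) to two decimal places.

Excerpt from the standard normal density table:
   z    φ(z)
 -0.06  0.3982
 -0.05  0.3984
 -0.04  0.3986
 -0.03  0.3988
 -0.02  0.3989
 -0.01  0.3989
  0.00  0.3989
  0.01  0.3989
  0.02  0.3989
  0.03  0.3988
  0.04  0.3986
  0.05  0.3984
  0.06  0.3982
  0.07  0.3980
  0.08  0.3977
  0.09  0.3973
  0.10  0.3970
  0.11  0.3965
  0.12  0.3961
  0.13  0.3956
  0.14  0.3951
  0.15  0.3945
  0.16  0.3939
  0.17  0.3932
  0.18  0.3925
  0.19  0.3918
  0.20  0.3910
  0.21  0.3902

150.82

T = 1;  σ√T = 0.2700
d₁ = [ln(390/400) + (0.038 − 0.028 + 0.27²/2)·1] / 0.2700 = [-0.0253 + 0.0465] / 0.2700 = 0.0783 ⇒ 0.08
√T = √1 = 1.0000
φ(d₁) = φ(0.08) = 0.3977
e^(−qT) = e^(−0.028·1) = 0.9724
vega = S·e^(−qT)·φ(d₁)·√T = 390·0.9724·0.3977·1.0000 = 150.8222
(Call and put vega coincide under Black-Scholes.)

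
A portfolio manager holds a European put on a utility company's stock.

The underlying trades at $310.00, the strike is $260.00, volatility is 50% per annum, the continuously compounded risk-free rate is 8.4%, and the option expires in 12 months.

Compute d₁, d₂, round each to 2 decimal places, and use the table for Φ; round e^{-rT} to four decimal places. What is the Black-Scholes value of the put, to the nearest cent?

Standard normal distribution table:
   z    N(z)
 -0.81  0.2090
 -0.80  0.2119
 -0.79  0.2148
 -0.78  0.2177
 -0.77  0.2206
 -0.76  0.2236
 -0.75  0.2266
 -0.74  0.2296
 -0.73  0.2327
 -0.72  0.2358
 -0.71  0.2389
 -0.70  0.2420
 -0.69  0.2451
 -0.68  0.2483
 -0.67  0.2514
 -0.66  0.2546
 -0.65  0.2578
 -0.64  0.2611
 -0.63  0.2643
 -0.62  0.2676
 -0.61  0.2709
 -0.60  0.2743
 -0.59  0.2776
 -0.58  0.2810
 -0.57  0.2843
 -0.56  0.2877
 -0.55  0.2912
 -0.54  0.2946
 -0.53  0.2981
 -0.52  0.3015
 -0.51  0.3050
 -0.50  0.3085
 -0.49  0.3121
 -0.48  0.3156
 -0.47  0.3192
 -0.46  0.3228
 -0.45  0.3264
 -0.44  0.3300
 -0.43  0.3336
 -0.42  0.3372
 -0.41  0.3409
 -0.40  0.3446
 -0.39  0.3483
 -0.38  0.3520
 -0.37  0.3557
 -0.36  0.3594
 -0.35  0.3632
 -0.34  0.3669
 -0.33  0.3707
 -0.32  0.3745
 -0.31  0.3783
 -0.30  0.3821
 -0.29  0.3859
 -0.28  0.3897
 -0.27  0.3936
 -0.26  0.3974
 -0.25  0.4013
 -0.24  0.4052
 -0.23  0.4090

T = 1;  σ√T = 0.5000
ln(S/K) + (r + σ²/2)T = ln(310/260) + (0.084 + 0.5²/2)·1 = 0.1759 + 0.2090 = 0.3849
d₁ = 0.3849 / 0.5000 = 0.7698 → 0.77
d₂ = d₁ − σ√T = 0.7698 − 0.5000 = 0.2698 → 0.27
exp(−rT) = exp(−0.084·1) = 0.9194
N(−d₂) = N(-0.27) = 0.3936;  N(−d₁) = N(-0.77) = 0.2206
P = 260·0.9194·0.3936 − 310·0.2206 = 94.0877 − 68.3860 = 25.7017

$25.70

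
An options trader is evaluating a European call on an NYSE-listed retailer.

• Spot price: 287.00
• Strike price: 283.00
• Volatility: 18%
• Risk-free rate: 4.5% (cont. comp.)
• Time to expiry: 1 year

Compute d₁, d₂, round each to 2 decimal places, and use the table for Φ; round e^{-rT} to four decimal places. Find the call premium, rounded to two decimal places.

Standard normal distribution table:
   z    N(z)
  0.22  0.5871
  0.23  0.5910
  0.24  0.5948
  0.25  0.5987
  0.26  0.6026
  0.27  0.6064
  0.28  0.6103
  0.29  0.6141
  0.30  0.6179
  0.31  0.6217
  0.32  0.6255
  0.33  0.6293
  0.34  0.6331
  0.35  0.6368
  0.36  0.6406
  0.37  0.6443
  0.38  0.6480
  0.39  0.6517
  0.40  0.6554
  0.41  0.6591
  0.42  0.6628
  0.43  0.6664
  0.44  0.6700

T = 1;  σ√T = 0.1800
d₁ = [ln(287/283) + (0.045 + 0.18²/2)·1] / 0.1800 = [0.0140 + 0.0612] / 0.1800 = 0.4180 ⇒ 0.42
d₂ = d₁ − σ√T = 0.4180 − 0.1800 = 0.2380 ⇒ 0.24
exp(−rT) = exp(−0.045·1) = 0.9560
N(d₁) = N(0.42) = 0.6628;  N(d₂) = N(0.24) = 0.5948
C = 287·0.6628 − 283·0.9560·0.5948 = 190.2236 − 160.9220 = 29.3016

29.30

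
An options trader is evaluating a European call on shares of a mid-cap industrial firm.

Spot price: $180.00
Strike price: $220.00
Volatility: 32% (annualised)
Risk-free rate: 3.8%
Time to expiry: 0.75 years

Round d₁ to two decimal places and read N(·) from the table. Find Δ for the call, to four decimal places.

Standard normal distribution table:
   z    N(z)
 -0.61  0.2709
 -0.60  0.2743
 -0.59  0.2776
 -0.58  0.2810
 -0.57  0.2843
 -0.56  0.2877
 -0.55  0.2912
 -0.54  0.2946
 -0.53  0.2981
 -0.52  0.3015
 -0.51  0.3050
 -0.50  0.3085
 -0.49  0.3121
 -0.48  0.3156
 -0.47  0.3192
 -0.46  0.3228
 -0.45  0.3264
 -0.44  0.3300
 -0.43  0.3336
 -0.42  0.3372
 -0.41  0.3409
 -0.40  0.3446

0.3156

T = 0.75;  σ√T = 0.2771
d₁ = [ln(180/220) + (0.038 + 0.32²/2)·0.75] / 0.2771 = [-0.2007 + 0.0669] / 0.2771 = -0.4827 which rounds to -0.48
N(d₁) = N(-0.48) = 0.3156
Δ_call = N(d₁) = 0.3156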